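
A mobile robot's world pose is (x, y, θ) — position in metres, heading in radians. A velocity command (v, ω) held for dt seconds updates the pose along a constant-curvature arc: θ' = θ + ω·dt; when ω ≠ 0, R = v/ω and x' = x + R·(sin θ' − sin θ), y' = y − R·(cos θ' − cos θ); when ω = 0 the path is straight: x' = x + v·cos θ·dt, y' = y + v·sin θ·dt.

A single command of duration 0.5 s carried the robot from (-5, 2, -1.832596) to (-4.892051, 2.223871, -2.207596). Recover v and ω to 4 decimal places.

v = -0.5000, ω = -0.7500

Δθ = -2.207596 − -1.832596 = -0.375000
ω = Δθ/dt = -0.375000/0.5 = -0.7500
R = −Δy/(cos θ' − cos θ) = 0.6667
v = R·ω = 0.6667·-0.7500 = -0.5000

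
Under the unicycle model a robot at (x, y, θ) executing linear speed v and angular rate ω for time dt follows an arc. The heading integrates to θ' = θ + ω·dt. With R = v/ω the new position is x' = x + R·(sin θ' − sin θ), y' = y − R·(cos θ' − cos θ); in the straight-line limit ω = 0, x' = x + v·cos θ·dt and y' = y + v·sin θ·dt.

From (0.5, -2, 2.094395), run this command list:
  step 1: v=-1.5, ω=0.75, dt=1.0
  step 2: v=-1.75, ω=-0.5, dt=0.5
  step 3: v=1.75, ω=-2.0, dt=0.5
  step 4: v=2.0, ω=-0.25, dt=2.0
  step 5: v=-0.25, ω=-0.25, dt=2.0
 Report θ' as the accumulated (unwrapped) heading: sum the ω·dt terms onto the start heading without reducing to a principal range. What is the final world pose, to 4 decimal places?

step 1: θ'=2.8444 (R=-2.0000) → pose (1.6464, -2.9123, 2.8444)
step 2: θ'=2.5944 (R=3.5000) → pose (2.4425, -3.2699, 2.5944)
step 3: θ'=1.5944 (R=-0.8750) → pose (2.0230, -2.5433, 1.5944)
step 4: θ'=1.0944 (R=-8.0000) → pose (2.9115, 1.3141, 1.0944)
step 5: θ'=0.5944 (R=1.0000) → pose (2.5829, 0.9442, 0.5944)

(2.5829, 0.9442, 0.5944)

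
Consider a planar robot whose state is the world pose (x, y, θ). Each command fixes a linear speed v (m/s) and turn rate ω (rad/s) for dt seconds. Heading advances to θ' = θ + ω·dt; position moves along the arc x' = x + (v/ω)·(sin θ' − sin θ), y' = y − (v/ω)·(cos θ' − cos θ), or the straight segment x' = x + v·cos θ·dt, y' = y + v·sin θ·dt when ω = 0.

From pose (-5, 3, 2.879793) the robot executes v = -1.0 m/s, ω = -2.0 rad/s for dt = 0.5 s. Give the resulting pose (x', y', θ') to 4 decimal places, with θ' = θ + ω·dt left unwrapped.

θ' = 2.8798 + -2.0·0.5 = 1.8798
R = v/ω = -1.0/-2.0 = 0.5000
x' = -5 + 0.5000·(sin 1.8798 − sin 2.8798) = -4.6531
y' = 3 − 0.5000·(cos 1.8798 − cos 2.8798) = 2.6691

(-4.6531, 2.6691, 1.8798)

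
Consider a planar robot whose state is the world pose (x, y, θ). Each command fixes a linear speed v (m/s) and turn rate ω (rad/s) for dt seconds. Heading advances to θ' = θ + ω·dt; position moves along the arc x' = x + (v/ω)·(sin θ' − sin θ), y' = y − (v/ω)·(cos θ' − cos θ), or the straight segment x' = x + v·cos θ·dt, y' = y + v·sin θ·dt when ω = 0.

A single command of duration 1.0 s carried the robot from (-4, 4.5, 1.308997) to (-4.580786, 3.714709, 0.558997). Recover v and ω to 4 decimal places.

Δθ = 0.558997 − 1.308997 = -0.750000
ω = Δθ/dt = -0.750000/1.0 = -0.7500
R = −Δy/(cos θ' − cos θ) = 1.3333
v = R·ω = 1.3333·-0.7500 = -1.0000

v = -1.0000, ω = -0.7500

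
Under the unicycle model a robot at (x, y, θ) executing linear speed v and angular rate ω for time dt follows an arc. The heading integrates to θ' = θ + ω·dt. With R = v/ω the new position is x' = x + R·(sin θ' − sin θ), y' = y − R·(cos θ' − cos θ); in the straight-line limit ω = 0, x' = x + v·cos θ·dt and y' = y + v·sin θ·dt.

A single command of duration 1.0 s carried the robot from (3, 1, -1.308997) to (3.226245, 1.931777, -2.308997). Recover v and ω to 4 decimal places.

v = -1.0000, ω = -1.0000

Δθ = -2.308997 − -1.308997 = -1.000000
ω = Δθ/dt = -1.000000/1.0 = -1.0000
R = −Δy/(cos θ' − cos θ) = 1.0000
v = R·ω = 1.0000·-1.0000 = -1.0000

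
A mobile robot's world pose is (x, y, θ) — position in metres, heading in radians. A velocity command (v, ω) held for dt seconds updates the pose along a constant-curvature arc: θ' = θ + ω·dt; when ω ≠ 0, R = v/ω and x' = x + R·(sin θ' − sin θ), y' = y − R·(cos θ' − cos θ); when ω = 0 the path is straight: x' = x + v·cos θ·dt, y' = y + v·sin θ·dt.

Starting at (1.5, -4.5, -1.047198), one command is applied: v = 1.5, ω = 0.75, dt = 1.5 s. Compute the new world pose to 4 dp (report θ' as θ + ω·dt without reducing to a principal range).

θ' = -1.0472 + 0.75·1.5 = 0.0778
R = v/ω = 1.5/0.75 = 2.0000
x' = 1.5 + 2.0000·(sin 0.0778 − sin -1.0472) = 3.3875
y' = -4.5 − 2.0000·(cos 0.0778 − cos -1.0472) = -5.4940

(3.3875, -5.4940, 0.0778)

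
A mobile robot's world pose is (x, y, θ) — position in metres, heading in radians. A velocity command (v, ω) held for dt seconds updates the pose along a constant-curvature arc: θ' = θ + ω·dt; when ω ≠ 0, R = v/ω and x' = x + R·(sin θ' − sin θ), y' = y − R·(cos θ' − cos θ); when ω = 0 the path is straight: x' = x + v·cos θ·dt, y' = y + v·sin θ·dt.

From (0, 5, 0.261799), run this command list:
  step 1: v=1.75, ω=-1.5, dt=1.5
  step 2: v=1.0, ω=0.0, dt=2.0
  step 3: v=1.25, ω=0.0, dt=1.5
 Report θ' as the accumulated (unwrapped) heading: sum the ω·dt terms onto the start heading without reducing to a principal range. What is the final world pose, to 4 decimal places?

(-0.2024, -0.1422, -1.9882)

step 1: θ'=-1.9882 (R=-1.1667) → pose (1.3685, 3.4001, -1.9882)
step 2: θ'=-1.9882 (straight) → pose (0.5577, 1.5718, -1.9882)
step 3: θ'=-1.9882 (straight) → pose (-0.2024, -0.1422, -1.9882)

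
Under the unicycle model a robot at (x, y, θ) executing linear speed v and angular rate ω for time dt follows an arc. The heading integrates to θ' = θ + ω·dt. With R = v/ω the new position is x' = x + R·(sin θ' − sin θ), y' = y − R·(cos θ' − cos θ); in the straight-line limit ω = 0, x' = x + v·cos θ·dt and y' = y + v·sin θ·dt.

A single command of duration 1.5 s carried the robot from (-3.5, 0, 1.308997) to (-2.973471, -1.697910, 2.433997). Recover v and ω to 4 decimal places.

Δθ = 2.433997 − 1.308997 = 1.125000
ω = Δθ/dt = 1.125000/1.5 = 0.7500
R = −Δy/(cos θ' − cos θ) = -1.6667
v = R·ω = -1.6667·0.7500 = -1.2500

v = -1.2500, ω = 0.7500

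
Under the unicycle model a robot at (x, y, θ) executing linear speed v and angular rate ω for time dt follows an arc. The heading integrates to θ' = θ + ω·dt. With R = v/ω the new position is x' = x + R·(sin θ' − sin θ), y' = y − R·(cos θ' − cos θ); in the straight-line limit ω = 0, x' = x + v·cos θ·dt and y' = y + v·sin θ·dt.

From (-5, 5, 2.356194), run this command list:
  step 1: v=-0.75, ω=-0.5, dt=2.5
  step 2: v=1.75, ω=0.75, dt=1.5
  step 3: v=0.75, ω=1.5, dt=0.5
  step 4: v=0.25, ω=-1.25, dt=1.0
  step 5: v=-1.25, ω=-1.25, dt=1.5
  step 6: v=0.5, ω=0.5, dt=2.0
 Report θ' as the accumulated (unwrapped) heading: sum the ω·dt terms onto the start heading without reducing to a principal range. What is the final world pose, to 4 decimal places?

step 1: θ'=1.1062 (R=1.5000) → pose (-4.7197, 3.2672, 1.1062)
step 2: θ'=2.2312 (R=2.3333) → pose (-4.9629, 5.7441, 2.2312)
step 3: θ'=2.9812 (R=0.5000) → pose (-5.2779, 5.9309, 2.9812)
step 4: θ'=1.7312 (R=-0.2000) → pose (-5.4434, 6.0964, 1.7312)
step 5: θ'=-0.1438 (R=1.0000) → pose (-6.5739, 4.9470, -0.1438)
step 6: θ'=0.8562 (R=1.0000) → pose (-5.6752, 5.2814, 0.8562)

(-5.6752, 5.2814, 0.8562)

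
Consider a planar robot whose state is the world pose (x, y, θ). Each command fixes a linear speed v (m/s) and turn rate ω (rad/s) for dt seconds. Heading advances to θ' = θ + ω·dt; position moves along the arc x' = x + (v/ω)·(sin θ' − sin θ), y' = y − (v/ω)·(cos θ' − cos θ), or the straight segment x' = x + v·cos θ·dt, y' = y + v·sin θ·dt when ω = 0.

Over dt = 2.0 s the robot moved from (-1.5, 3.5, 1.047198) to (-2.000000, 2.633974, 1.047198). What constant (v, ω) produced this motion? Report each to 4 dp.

v = -0.5000, ω = 0.0000

Δθ = 1.047198 − 1.047198 = 0.000000
ω = Δθ/dt = 0.000000/2.0 = 0.0000
ω = 0 → v = (Δx·cos θ + Δy·sin θ)/dt = -0.5000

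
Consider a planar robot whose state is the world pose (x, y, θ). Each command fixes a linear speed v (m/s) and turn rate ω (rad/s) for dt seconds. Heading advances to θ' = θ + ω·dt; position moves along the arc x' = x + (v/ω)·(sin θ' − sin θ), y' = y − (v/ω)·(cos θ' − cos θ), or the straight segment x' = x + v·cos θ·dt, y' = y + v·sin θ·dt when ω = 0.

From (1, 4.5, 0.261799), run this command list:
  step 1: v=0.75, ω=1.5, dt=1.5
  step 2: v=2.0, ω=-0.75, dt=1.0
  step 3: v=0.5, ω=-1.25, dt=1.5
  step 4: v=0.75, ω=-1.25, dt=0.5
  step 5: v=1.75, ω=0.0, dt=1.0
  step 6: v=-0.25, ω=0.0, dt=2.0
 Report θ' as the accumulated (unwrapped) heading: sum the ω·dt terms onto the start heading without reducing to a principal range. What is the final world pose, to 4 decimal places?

step 1: θ'=2.5118 (R=0.5000) → pose (1.1651, 5.3870, 2.5118)
step 2: θ'=1.7618 (R=-2.6667) → pose (0.1175, 7.0359, 1.7618)
step 3: θ'=-0.1132 (R=-0.4000) → pose (0.5554, 7.5092, -0.1132)
step 4: θ'=-0.7382 (R=-0.6000) → pose (0.8914, 7.3569, -0.7382)
step 5: θ'=-0.7382 (straight) → pose (2.1859, 6.1792, -0.7382)
step 6: θ'=-0.7382 (straight) → pose (1.8160, 6.5157, -0.7382)

(1.8160, 6.5157, -0.7382)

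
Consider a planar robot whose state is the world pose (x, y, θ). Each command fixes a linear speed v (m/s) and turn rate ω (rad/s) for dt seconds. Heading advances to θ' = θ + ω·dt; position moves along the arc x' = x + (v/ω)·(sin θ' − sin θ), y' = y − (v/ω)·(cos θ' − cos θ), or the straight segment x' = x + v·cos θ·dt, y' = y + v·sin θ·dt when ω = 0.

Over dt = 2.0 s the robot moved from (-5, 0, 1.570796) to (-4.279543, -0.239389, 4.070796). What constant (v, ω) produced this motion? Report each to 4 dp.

v = -0.5000, ω = 1.2500

Δθ = 4.070796 − 1.570796 = 2.500000
ω = Δθ/dt = 2.500000/2.0 = 1.2500
R = Δx/(sin θ' − sin θ) = -0.4000
v = R·ω = -0.4000·1.2500 = -0.5000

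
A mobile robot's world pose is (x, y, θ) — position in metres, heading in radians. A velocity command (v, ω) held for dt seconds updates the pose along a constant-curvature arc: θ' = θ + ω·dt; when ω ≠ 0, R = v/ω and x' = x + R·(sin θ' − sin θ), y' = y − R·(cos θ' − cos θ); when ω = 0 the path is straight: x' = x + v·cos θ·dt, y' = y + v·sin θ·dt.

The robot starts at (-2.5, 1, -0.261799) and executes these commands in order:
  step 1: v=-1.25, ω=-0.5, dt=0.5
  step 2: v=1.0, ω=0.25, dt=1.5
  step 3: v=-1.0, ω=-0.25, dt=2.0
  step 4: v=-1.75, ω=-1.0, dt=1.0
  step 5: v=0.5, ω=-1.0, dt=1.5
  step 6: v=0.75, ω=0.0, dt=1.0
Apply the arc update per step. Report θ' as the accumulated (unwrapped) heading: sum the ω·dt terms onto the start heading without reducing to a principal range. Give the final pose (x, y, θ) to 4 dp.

(-5.4489, 2.5584, -3.1368)

step 1: θ'=-0.5118 (R=2.5000) → pose (-3.0773, 1.2352, -0.5118)
step 2: θ'=-0.1368 (R=4.0000) → pose (-1.6638, 0.7600, -0.1368)
step 3: θ'=-0.6368 (R=4.0000) → pose (-3.4968, 1.5066, -0.6368)
step 4: θ'=-1.6368 (R=1.7500) → pose (-4.2024, 3.0290, -1.6368)
step 5: θ'=-3.1368 (R=-0.5000) → pose (-4.6989, 2.5620, -3.1368)
step 6: θ'=-3.1368 (straight) → pose (-5.4489, 2.5584, -3.1368)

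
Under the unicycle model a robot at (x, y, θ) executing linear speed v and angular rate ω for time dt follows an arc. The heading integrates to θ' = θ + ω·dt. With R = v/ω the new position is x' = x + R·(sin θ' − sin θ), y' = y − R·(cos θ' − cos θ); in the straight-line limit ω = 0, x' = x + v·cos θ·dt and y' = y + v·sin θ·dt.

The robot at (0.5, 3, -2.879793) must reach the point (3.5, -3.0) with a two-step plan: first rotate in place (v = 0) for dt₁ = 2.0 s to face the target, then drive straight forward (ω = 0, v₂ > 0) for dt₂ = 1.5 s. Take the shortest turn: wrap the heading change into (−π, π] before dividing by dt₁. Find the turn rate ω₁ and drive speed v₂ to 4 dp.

heading to target = atan2(-3−3, 3.5−0.5) = -1.1071
Δθ = wrap(-1.1071 − -2.8798) = 1.7726; ω₁ = Δθ/dt₁ = 0.8863
distance = √((3.5−0.5)² + (-3−3)²) = 6.7082; v₂ = distance/dt₂ = 4.4721

ω₁ = 0.8863, v₂ = 4.4721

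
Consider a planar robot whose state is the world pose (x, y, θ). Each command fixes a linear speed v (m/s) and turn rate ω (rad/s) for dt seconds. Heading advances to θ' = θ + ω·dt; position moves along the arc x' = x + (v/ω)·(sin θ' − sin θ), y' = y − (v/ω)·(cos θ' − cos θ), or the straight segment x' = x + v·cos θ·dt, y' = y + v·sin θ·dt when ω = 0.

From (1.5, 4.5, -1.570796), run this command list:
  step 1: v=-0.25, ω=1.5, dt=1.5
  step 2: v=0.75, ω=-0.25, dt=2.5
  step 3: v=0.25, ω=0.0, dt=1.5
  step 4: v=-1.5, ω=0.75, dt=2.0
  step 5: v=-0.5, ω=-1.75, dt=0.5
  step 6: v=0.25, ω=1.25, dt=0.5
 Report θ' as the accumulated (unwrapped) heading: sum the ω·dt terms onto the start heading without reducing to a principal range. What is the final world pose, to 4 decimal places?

step 1: θ'=0.6792 (R=-0.1667) → pose (1.2286, 4.6297, 0.6792)
step 2: θ'=0.0542 (R=-3.0000) → pose (2.9506, 5.2911, 0.0542)
step 3: θ'=0.0542 (straight) → pose (3.3251, 5.3114, 0.0542)
step 4: θ'=1.5542 (R=-2.0000) → pose (1.4337, 3.3475, 1.5542)
step 5: θ'=0.6792 (R=0.2857) → pose (1.3275, 3.1299, 0.6792)
step 6: θ'=1.3042 (R=0.2000) → pose (1.3948, 3.2329, 1.3042)

(1.3948, 3.2329, 1.3042)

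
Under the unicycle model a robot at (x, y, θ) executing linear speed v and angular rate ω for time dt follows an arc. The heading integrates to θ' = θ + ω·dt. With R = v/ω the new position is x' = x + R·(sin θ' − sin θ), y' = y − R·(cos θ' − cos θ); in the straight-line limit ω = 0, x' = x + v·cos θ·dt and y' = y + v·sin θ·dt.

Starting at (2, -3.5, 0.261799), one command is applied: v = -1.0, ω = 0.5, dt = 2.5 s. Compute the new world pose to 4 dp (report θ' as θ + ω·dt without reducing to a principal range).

(0.5211, -5.3139, 1.5118)

θ' = 0.2618 + 0.5·2.5 = 1.5118
R = v/ω = -1.0/0.5 = -2.0000
x' = 2 + -2.0000·(sin 1.5118 − sin 0.2618) = 0.5211
y' = -3.5 − -2.0000·(cos 1.5118 − cos 0.2618) = -5.3139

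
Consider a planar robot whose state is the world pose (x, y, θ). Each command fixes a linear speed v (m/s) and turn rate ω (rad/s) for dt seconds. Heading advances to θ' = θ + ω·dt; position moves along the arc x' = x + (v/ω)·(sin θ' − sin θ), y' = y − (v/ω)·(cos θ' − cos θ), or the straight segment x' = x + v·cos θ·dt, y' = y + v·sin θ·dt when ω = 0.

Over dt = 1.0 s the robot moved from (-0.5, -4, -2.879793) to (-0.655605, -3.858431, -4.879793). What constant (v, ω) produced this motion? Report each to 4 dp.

v = 0.2500, ω = -2.0000

Δθ = -4.879793 − -2.879793 = -2.000000
ω = Δθ/dt = -2.000000/1.0 = -2.0000
R = Δx/(sin θ' − sin θ) = -0.1250
v = R·ω = -0.1250·-2.0000 = 0.2500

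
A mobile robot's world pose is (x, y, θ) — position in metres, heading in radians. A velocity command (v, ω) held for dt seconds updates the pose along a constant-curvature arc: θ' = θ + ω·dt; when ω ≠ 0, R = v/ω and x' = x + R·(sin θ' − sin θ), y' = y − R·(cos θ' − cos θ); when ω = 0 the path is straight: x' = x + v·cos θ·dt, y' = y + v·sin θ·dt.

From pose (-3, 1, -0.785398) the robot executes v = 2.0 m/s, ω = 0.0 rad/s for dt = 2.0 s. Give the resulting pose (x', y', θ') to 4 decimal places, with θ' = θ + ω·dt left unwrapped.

(-0.1716, -1.8284, -0.7854)

θ' = -0.7854 + 0.0·2.0 = -0.7854
ω = 0 → straight: x' = -3 + 2.0·cos(-0.7854)·2.0 = -0.1716
y' = 1 + 2.0·sin(-0.7854)·2.0 = -1.8284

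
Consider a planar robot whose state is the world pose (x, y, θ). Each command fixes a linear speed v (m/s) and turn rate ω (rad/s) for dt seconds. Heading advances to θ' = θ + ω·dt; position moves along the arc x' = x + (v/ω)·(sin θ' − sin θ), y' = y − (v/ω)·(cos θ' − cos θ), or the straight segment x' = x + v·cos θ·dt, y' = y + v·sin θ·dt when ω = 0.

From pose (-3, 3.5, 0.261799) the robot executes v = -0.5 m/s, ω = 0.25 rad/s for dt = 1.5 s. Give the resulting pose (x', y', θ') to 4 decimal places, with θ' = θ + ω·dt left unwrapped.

(-3.6716, 3.1762, 0.6368)

θ' = 0.2618 + 0.25·1.5 = 0.6368
R = v/ω = -0.5/0.25 = -2.0000
x' = -3 + -2.0000·(sin 0.6368 − sin 0.2618) = -3.6716
y' = 3.5 − -2.0000·(cos 0.6368 − cos 0.2618) = 3.1762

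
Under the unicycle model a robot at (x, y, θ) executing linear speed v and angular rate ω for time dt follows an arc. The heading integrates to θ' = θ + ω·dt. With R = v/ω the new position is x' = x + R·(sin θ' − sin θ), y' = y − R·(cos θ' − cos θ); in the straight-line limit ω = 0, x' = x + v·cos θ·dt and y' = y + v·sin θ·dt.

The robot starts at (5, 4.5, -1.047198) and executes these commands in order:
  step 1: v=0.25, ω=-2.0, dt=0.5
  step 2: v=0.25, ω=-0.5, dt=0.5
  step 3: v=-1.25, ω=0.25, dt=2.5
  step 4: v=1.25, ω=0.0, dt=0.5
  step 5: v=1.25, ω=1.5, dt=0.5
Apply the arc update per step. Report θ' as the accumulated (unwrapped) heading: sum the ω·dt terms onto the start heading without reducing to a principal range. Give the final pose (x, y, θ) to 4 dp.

step 1: θ'=-2.0472 (R=-0.1250) → pose (5.0028, 4.3802, -2.0472)
step 2: θ'=-2.2972 (R=-0.5000) → pose (4.9323, 4.2774, -2.2972)
step 3: θ'=-1.6722 (R=-5.0000) → pose (6.1688, 7.0922, -1.6722)
step 4: θ'=-1.6722 (straight) → pose (6.1055, 6.4704, -1.6722)
step 5: θ'=-0.9222 (R=0.8333) → pose (6.2704, 5.8826, -0.9222)

(6.2704, 5.8826, -0.9222)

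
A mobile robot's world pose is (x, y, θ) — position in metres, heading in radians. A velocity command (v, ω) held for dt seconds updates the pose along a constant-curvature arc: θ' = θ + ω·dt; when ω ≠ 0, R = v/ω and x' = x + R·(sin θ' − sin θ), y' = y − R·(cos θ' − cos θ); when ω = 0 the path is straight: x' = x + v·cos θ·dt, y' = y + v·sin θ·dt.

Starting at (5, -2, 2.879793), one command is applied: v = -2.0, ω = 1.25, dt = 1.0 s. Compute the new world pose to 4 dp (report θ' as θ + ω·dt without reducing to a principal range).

θ' = 2.8798 + 1.25·1.0 = 4.1298
R = v/ω = -2.0/1.25 = -1.6000
x' = 5 + -1.6000·(sin 4.1298 − sin 2.8798) = 6.7502
y' = -2 − -1.6000·(cos 4.1298 − cos 2.8798) = -1.3348

(6.7502, -1.3348, 4.1298)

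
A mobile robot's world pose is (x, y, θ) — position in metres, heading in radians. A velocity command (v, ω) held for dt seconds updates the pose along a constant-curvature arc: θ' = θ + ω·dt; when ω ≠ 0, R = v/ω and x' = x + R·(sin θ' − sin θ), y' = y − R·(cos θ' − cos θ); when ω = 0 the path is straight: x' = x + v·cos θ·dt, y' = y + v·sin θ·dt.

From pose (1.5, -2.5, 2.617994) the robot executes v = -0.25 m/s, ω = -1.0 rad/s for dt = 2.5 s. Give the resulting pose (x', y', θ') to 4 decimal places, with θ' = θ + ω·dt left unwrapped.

(1.4044, -2.9648, 0.1180)

θ' = 2.6180 + -1.0·2.5 = 0.1180
R = v/ω = -0.25/-1.0 = 0.2500
x' = 1.5 + 0.2500·(sin 0.1180 − sin 2.6180) = 1.4044
y' = -2.5 − 0.2500·(cos 0.1180 − cos 2.6180) = -2.9648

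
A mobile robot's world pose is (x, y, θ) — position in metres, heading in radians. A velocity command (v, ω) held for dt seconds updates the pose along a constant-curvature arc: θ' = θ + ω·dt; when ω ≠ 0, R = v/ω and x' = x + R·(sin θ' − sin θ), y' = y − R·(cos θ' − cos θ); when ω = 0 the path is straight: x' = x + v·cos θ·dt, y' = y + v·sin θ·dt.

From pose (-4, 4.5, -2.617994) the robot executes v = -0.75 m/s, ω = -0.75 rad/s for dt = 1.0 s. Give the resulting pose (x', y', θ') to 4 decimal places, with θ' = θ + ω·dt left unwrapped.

(-3.2755, 4.6085, -3.3680)

θ' = -2.6180 + -0.75·1.0 = -3.3680
R = v/ω = -0.75/-0.75 = 1.0000
x' = -4 + 1.0000·(sin -3.3680 − sin -2.6180) = -3.2755
y' = 4.5 − 1.0000·(cos -3.3680 − cos -2.6180) = 4.6085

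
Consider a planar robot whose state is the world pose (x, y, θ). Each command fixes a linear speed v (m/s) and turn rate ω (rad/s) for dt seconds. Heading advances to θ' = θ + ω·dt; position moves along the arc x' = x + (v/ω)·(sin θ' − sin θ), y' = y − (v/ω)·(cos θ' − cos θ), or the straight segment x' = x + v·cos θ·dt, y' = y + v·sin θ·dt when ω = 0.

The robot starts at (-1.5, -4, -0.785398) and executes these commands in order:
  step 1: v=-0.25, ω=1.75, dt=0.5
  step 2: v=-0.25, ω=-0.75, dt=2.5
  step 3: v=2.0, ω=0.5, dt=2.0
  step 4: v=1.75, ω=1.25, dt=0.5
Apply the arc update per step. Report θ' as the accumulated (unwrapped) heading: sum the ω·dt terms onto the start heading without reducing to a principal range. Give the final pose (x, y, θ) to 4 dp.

step 1: θ'=0.0896 (R=-0.1429) → pose (-1.6138, -3.9587, 0.0896)
step 2: θ'=-1.7854 (R=0.3333) → pose (-1.9693, -3.5557, -1.7854)
step 3: θ'=-0.7854 (R=4.0000) → pose (-0.8895, -7.2360, -0.7854)
step 4: θ'=-0.1604 (R=1.4000) → pose (-0.1231, -7.6281, -0.1604)

(-0.1231, -7.6281, -0.1604)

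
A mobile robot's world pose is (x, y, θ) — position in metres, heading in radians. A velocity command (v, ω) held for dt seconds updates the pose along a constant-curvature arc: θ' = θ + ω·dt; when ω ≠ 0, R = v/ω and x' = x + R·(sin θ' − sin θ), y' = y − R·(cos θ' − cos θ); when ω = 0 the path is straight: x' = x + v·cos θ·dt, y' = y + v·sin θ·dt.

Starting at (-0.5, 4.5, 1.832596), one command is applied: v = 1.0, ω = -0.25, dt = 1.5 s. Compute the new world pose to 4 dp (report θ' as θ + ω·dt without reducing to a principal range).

θ' = 1.8326 + -0.25·1.5 = 1.4576
R = v/ω = 1.0/-0.25 = -4.0000
x' = -0.5 + -4.0000·(sin 1.4576 − sin 1.8326) = -0.6107
y' = 4.5 − -4.0000·(cos 1.4576 − cos 1.8326) = 5.9871

(-0.6107, 5.9871, 1.4576)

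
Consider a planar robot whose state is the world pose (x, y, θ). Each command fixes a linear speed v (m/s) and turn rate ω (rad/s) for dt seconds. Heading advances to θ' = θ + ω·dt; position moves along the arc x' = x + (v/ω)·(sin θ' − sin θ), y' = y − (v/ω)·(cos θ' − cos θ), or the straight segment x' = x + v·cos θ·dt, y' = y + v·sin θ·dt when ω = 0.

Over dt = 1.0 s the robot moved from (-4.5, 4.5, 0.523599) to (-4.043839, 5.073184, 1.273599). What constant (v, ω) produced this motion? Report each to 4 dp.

Δθ = 1.273599 − 0.523599 = 0.750000
ω = Δθ/dt = 0.750000/1.0 = 0.7500
R = −Δy/(cos θ' − cos θ) = 1.0000
v = R·ω = 1.0000·0.7500 = 0.7500

v = 0.7500, ω = 0.7500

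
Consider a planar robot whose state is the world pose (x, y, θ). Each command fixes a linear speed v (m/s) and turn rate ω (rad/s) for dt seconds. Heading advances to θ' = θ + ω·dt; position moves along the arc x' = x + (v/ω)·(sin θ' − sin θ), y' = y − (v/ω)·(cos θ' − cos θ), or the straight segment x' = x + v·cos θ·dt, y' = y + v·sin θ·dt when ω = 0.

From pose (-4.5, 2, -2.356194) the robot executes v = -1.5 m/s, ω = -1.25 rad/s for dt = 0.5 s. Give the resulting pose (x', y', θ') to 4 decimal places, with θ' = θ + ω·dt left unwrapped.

θ' = -2.3562 + -1.25·0.5 = -2.9812
R = v/ω = -1.5/-1.25 = 1.2000
x' = -4.5 + 1.2000·(sin -2.9812 − sin -2.3562) = -3.8431
y' = 2 − 1.2000·(cos -2.9812 − cos -2.3562) = 2.3361

(-3.8431, 2.3361, -2.9812)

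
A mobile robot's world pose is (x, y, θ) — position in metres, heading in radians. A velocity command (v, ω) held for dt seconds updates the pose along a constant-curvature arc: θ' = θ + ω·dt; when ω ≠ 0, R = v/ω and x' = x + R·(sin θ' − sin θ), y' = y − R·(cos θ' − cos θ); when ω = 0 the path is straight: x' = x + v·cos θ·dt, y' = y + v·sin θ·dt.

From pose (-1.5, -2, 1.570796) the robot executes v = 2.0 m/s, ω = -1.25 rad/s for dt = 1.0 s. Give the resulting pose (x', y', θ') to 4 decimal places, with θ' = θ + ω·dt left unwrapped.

(-0.4045, -0.4816, 0.3208)

θ' = 1.5708 + -1.25·1.0 = 0.3208
R = v/ω = 2.0/-1.25 = -1.6000
x' = -1.5 + -1.6000·(sin 0.3208 − sin 1.5708) = -0.4045
y' = -2 − -1.6000·(cos 0.3208 − cos 1.5708) = -0.4816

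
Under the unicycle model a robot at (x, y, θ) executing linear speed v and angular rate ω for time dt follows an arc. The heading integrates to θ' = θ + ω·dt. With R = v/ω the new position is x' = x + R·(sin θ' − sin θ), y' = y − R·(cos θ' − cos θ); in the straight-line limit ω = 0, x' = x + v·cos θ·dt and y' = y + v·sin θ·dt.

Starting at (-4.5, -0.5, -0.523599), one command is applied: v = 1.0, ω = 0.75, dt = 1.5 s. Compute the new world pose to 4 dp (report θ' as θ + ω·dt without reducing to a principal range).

θ' = -0.5236 + 0.75·1.5 = 0.6014
R = v/ω = 1.0/0.75 = 1.3333
x' = -4.5 + 1.3333·(sin 0.6014 − sin -0.5236) = -3.0789
y' = -0.5 − 1.3333·(cos 0.6014 − cos -0.5236) = -0.4447

(-3.0789, -0.4447, 0.6014)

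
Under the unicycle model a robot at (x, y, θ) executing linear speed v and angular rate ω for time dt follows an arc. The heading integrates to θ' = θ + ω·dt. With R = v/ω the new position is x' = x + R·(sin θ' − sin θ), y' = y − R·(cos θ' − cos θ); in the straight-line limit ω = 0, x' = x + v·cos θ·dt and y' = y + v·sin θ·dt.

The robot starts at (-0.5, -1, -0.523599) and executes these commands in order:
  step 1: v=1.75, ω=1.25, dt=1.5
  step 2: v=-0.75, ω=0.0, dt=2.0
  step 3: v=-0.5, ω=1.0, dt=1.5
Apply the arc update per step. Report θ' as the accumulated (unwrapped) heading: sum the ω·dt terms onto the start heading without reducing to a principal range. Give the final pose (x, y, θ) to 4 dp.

step 1: θ'=1.3514 (R=1.4000) → pose (1.5664, -0.0923, 1.3514)
step 2: θ'=1.3514 (straight) → pose (1.2400, -1.5563, 1.3514)
step 3: θ'=2.8514 (R=-0.5000) → pose (1.5849, -2.1442, 2.8514)

(1.5849, -2.1442, 2.8514)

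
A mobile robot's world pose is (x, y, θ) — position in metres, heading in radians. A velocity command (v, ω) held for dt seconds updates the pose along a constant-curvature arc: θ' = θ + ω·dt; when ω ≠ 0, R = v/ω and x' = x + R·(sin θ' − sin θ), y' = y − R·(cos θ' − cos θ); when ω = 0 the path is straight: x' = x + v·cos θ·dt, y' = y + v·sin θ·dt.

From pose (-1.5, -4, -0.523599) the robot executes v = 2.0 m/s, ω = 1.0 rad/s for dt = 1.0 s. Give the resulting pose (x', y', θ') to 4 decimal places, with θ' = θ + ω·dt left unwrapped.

θ' = -0.5236 + 1.0·1.0 = 0.4764
R = v/ω = 2.0/1.0 = 2.0000
x' = -1.5 + 2.0000·(sin 0.4764 − sin -0.5236) = 0.4172
y' = -4 − 2.0000·(cos 0.4764 − cos -0.5236) = -4.0453

(0.4172, -4.0453, 0.4764)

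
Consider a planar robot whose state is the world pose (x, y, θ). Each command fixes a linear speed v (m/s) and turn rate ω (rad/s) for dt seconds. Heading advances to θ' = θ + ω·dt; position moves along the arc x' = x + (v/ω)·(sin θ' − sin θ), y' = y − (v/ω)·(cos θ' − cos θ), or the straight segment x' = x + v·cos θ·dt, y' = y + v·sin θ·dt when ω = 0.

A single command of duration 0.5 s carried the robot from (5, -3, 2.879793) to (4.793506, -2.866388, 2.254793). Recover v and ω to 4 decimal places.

Δθ = 2.254793 − 2.879793 = -0.625000
ω = Δθ/dt = -0.625000/0.5 = -1.2500
R = Δx/(sin θ' − sin θ) = -0.4000
v = R·ω = -0.4000·-1.2500 = 0.5000

v = 0.5000, ω = -1.2500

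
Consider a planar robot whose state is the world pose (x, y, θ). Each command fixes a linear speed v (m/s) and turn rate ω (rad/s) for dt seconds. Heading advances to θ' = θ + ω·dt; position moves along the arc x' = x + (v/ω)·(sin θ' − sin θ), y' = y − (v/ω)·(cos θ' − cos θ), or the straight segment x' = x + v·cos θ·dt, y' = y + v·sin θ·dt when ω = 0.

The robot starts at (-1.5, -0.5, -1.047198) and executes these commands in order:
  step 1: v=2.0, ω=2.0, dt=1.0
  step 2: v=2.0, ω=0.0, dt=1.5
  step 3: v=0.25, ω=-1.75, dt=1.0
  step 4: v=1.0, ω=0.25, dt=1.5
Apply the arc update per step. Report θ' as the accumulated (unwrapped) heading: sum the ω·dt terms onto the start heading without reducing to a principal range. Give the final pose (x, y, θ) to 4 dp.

(3.3604, 1.0289, -0.4222)

step 1: θ'=0.9528 (R=1.0000) → pose (0.1811, -0.5794, 0.9528)
step 2: θ'=0.9528 (straight) → pose (1.9193, 1.8657, 0.9528)
step 3: θ'=-0.7972 (R=-0.1429) → pose (2.1379, 1.8828, -0.7972)
step 4: θ'=-0.4222 (R=4.0000) → pose (3.3604, 1.0289, -0.4222)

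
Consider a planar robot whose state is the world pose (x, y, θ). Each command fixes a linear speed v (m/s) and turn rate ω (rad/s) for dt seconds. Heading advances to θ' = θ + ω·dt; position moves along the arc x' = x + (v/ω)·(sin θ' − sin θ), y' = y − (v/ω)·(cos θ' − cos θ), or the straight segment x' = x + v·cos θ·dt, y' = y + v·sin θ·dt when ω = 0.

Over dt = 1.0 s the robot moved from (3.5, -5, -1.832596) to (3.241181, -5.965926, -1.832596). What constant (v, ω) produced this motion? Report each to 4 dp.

Δθ = -1.832596 − -1.832596 = 0.000000
ω = Δθ/dt = 0.000000/1.0 = 0.0000
ω = 0 → v = (Δx·cos θ + Δy·sin θ)/dt = 1.0000

v = 1.0000, ω = 0.0000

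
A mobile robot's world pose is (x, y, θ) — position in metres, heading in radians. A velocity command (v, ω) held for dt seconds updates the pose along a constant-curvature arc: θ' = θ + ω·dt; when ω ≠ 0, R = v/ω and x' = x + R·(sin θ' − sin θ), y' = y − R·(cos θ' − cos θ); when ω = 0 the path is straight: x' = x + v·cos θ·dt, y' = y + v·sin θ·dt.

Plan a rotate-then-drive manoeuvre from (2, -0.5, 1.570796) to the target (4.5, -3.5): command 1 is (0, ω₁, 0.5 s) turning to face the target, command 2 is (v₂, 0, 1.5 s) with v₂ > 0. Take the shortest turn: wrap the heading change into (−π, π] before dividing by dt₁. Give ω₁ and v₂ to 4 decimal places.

ω₁ = -4.8937, v₂ = 2.6034

heading to target = atan2(-3.5−-0.5, 4.5−2) = -0.8761
Δθ = wrap(-0.8761 − 1.5708) = -2.4469; ω₁ = Δθ/dt₁ = -4.8937
distance = √((4.5−2)² + (-3.5−-0.5)²) = 3.9051; v₂ = distance/dt₂ = 2.6034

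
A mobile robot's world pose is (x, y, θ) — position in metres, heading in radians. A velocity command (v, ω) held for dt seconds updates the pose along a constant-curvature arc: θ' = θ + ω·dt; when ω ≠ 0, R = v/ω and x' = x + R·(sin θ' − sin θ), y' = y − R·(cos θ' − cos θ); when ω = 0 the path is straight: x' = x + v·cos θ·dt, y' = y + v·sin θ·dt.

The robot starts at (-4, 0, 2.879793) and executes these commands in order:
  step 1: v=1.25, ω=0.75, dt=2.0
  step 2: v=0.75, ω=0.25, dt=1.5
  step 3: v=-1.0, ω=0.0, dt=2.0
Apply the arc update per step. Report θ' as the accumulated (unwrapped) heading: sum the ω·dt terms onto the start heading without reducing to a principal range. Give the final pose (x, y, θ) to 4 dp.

step 1: θ'=4.3798 (R=1.6667) → pose (-6.0067, -1.0657, 4.3798)
step 2: θ'=4.7548 (R=3.0000) → pose (-6.1684, -2.1724, 4.7548)
step 3: θ'=4.7548 (straight) → pose (-6.2532, -0.1742, 4.7548)

(-6.2532, -0.1742, 4.7548)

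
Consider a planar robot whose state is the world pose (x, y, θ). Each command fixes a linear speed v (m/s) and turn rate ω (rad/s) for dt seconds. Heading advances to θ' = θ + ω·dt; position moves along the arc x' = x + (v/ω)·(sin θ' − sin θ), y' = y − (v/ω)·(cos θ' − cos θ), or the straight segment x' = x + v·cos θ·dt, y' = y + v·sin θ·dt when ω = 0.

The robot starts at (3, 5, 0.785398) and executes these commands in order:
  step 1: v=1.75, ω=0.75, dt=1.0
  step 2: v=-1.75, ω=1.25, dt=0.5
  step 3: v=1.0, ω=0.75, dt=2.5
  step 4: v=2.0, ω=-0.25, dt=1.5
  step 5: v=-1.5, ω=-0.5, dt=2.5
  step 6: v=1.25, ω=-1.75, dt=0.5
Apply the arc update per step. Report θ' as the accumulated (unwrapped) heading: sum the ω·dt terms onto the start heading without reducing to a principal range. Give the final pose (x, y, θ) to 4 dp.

(2.7549, 4.0824, 1.5354)

step 1: θ'=1.5354 (R=2.3333) → pose (3.6820, 6.5673, 1.5354)
step 2: θ'=2.1604 (R=-1.4000) → pose (3.9175, 5.7393, 2.1604)
step 3: θ'=4.0354 (R=1.3333) → pose (1.7700, 5.8332, 4.0354)
step 4: θ'=3.6604 (R=-8.0000) → pose (-0.4990, 3.8975, 3.6604)
step 5: θ'=2.4104 (R=3.0000) → pose (2.9918, 3.5254, 2.4104)
step 6: θ'=1.5354 (R=-0.7143) → pose (2.7549, 4.0824, 1.5354)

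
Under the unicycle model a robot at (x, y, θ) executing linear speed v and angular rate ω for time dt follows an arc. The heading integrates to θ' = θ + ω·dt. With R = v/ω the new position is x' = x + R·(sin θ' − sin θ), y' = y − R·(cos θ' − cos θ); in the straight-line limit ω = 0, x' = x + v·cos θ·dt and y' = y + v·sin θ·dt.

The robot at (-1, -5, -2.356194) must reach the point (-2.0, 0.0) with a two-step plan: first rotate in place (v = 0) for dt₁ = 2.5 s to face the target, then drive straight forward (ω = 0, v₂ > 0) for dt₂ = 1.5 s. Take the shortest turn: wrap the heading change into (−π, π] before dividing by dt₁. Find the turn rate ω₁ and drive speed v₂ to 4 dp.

ω₁ = -0.8635, v₂ = 3.3993

heading to target = atan2(0−-5, -2−-1) = 1.7682
Δθ = wrap(1.7682 − -2.3562) = -2.1588; ω₁ = Δθ/dt₁ = -0.8635
distance = √((-2−-1)² + (0−-5)²) = 5.0990; v₂ = distance/dt₂ = 3.3993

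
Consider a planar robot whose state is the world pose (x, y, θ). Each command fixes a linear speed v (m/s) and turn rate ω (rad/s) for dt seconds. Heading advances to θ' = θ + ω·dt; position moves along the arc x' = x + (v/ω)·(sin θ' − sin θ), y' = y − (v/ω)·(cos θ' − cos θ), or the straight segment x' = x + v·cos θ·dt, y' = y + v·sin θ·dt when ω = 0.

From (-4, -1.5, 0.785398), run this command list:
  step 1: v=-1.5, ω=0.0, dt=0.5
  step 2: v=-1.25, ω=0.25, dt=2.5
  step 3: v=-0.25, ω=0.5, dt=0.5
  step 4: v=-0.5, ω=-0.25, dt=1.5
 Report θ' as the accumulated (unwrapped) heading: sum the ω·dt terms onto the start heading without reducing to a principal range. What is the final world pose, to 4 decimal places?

(-6.0079, -5.6339, 1.2854)

step 1: θ'=0.7854 (straight) → pose (-4.5303, -2.0303, 0.7854)
step 2: θ'=1.4104 (R=-5.0000) → pose (-5.9306, -4.7673, 1.4104)
step 3: θ'=1.6604 (R=-0.5000) → pose (-5.9350, -4.8919, 1.6604)
step 4: θ'=1.2854 (R=2.0000) → pose (-6.0079, -5.6339, 1.2854)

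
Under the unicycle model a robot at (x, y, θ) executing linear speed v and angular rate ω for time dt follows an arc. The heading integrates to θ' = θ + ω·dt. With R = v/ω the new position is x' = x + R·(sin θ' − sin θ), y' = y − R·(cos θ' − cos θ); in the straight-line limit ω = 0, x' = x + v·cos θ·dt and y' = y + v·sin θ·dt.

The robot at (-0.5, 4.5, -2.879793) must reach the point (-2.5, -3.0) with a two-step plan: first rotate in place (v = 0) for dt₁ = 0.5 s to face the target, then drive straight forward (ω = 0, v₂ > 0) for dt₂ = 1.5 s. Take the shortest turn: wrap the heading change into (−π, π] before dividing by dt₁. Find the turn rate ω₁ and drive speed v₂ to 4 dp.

heading to target = atan2(-3−4.5, -2.5−-0.5) = -1.8314
Δθ = wrap(-1.8314 − -2.8798) = 1.0484; ω₁ = Δθ/dt₁ = 2.0968
distance = √((-2.5−-0.5)² + (-3−4.5)²) = 7.7621; v₂ = distance/dt₂ = 5.1747

ω₁ = 2.0968, v₂ = 5.1747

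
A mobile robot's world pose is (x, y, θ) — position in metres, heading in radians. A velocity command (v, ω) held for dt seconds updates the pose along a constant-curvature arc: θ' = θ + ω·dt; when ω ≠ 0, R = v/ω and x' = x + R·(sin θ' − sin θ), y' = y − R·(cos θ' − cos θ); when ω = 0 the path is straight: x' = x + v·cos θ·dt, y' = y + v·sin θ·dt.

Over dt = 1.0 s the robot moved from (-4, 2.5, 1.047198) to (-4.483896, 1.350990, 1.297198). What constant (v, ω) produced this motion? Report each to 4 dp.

v = -1.2500, ω = 0.2500

Δθ = 1.297198 − 1.047198 = 0.250000
ω = Δθ/dt = 0.250000/1.0 = 0.2500
R = −Δy/(cos θ' − cos θ) = -5.0000
v = R·ω = -5.0000·0.2500 = -1.2500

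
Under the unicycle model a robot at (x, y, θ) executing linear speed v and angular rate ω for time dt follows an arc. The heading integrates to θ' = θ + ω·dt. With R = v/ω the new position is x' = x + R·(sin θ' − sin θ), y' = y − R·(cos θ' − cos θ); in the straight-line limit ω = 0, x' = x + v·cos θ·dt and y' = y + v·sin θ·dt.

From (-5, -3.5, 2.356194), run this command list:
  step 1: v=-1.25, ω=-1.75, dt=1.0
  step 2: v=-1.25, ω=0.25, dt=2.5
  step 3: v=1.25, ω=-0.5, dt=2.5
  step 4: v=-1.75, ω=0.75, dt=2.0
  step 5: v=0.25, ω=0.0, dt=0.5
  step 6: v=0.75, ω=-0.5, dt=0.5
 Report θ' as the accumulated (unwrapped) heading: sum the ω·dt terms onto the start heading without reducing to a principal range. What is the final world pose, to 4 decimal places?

step 1: θ'=0.6062 (R=0.7143) → pose (-5.0981, -4.5921, 0.6062)
step 2: θ'=1.2312 (R=-5.0000) → pose (-6.9638, -7.0356, 1.2312)
step 3: θ'=-0.0188 (R=-2.5000) → pose (-4.5596, -5.3689, -0.0188)
step 4: θ'=1.4812 (R=-2.3333) → pose (-6.9275, -7.4930, 1.4812)
step 5: θ'=1.4812 (straight) → pose (-6.9163, -7.3685, 1.4812)
step 6: θ'=1.2312 (R=-1.5000) → pose (-6.8366, -7.0031, 1.2312)

(-6.8366, -7.0031, 1.2312)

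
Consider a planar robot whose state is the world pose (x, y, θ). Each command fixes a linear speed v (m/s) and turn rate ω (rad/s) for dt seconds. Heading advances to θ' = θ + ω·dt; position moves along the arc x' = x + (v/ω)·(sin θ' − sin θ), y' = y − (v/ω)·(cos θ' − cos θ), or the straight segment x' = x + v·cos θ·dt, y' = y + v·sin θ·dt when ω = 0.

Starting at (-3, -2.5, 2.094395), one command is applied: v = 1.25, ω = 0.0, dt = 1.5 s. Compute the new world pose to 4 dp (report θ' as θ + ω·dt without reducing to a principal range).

(-3.9375, -0.8762, 2.0944)

θ' = 2.0944 + 0.0·1.5 = 2.0944
ω = 0 → straight: x' = -3 + 1.25·cos(2.0944)·1.5 = -3.9375
y' = -2.5 + 1.25·sin(2.0944)·1.5 = -0.8762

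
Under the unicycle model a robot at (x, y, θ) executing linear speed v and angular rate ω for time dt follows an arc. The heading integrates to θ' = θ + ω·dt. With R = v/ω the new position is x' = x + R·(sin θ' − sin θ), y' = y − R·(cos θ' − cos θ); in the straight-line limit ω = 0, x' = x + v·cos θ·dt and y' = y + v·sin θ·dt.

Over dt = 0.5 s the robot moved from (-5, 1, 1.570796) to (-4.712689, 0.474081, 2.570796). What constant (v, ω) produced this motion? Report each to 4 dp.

v = -1.2500, ω = 2.0000

Δθ = 2.570796 − 1.570796 = 1.000000
ω = Δθ/dt = 1.000000/0.5 = 2.0000
R = −Δy/(cos θ' − cos θ) = -0.6250
v = R·ω = -0.6250·2.0000 = -1.2500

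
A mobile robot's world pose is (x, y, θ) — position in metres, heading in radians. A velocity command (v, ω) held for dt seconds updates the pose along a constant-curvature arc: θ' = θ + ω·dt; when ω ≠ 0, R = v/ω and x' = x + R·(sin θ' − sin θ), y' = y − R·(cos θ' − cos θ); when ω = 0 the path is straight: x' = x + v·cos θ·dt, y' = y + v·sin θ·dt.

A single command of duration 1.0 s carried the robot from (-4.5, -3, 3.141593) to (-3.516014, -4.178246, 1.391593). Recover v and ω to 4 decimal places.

Δθ = 1.391593 − 3.141593 = -1.750000
ω = Δθ/dt = -1.750000/1.0 = -1.7500
R = −Δy/(cos θ' − cos θ) = 1.0000
v = R·ω = 1.0000·-1.7500 = -1.7500

v = -1.7500, ω = -1.7500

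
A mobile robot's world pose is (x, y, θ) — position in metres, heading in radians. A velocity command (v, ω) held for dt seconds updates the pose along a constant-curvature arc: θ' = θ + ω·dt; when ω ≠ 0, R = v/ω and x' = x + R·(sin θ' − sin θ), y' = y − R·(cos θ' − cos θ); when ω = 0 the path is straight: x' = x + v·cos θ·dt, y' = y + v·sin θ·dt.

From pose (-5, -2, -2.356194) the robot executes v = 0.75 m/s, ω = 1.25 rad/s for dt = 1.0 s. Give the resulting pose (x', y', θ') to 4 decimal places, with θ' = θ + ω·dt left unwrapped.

θ' = -2.3562 + 1.25·1.0 = -1.1062
R = v/ω = 0.75/1.25 = 0.6000
x' = -5 + 0.6000·(sin -1.1062 − sin -2.3562) = -5.1121
y' = -2 − 0.6000·(cos -1.1062 − cos -2.3562) = -2.6931

(-5.1121, -2.6931, -1.1062)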